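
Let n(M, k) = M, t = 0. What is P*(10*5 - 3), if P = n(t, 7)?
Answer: 0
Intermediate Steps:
P = 0
P*(10*5 - 3) = 0*(10*5 - 3) = 0*(50 - 3) = 0*47 = 0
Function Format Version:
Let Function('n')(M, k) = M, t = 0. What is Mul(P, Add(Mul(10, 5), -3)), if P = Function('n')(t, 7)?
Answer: 0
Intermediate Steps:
P = 0
Mul(P, Add(Mul(10, 5), -3)) = Mul(0, Add(Mul(10, 5), -3)) = Mul(0, Add(50, -3)) = Mul(0, 47) = 0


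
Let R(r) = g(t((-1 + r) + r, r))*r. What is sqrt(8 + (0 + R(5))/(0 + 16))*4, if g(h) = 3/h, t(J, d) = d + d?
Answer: sqrt(518)/2 ≈ 11.380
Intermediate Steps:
t(J, d) = 2*d
R(r) = 3/2 (R(r) = (3/((2*r)))*r = (3*(1/(2*r)))*r = (3/(2*r))*r = 3/2)
sqrt(8 + (0 + R(5))/(0 + 16))*4 = sqrt(8 + (0 + 3/2)/(0 + 16))*4 = sqrt(8 + (3/2)/16)*4 = sqrt(8 + (3/2)*(1/16))*4 = sqrt(8 + 3/32)*4 = sqrt(259/32)*4 = (sqrt(518)/8)*4 = sqrt(518)/2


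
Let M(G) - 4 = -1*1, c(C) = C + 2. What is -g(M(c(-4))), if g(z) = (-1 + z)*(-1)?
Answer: 2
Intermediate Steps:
c(C) = 2 + C
M(G) = 3 (M(G) = 4 - 1*1 = 4 - 1 = 3)
g(z) = 1 - z
-g(M(c(-4))) = -(1 - 1*3) = -(1 - 3) = -1*(-2) = 2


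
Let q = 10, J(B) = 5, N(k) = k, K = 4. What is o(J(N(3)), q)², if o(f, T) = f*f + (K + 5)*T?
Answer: 13225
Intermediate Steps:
o(f, T) = f² + 9*T (o(f, T) = f*f + (4 + 5)*T = f² + 9*T)
o(J(N(3)), q)² = (5² + 9*10)² = (25 + 90)² = 115² = 13225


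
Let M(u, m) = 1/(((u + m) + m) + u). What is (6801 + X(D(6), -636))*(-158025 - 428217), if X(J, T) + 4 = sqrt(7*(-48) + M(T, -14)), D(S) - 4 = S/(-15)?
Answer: -3984686874 - 293121*I*sqrt(5678413)/65 ≈ -3.9847e+9 - 1.0746e+7*I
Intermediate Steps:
D(S) = 4 - S/15 (D(S) = 4 + S/(-15) = 4 + S*(-1/15) = 4 - S/15)
M(u, m) = 1/(2*m + 2*u) (M(u, m) = 1/(((m + u) + m) + u) = 1/((u + 2*m) + u) = 1/(2*m + 2*u))
X(J, T) = -4 + sqrt(-336 + 1/(2*(-14 + T))) (X(J, T) = -4 + sqrt(7*(-48) + 1/(2*(-14 + T))) = -4 + sqrt(-336 + 1/(2*(-14 + T))))
(6801 + X(D(6), -636))*(-158025 - 428217) = (6801 + (-4 + sqrt(2)*sqrt((9409 - 672*(-636))/(-14 - 636))/2))*(-158025 - 428217) = (6801 + (-4 + sqrt(2)*sqrt((9409 + 427392)/(-650))/2))*(-586242) = (6801 + (-4 + sqrt(2)*sqrt(-1/650*436801)/2))*(-586242) = (6801 + (-4 + sqrt(2)*sqrt(-436801/650)/2))*(-586242) = (6801 + (-4 + sqrt(2)*(I*sqrt(11356826)/130)/2))*(-586242) = (6801 + (-4 + I*sqrt(5678413)/130))*(-586242) = (6797 + I*sqrt(5678413)/130)*(-586242) = -3984686874 - 293121*I*sqrt(5678413)/65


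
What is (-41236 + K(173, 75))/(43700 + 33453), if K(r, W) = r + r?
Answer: -40890/77153 ≈ -0.52999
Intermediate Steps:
K(r, W) = 2*r
(-41236 + K(173, 75))/(43700 + 33453) = (-41236 + 2*173)/(43700 + 33453) = (-41236 + 346)/77153 = -40890*1/77153 = -40890/77153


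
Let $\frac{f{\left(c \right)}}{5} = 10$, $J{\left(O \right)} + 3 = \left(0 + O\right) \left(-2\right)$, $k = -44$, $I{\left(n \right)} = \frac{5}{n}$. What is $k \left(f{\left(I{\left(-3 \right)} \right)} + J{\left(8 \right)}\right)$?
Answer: $-1364$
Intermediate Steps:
$J{\left(O \right)} = -3 - 2 O$ ($J{\left(O \right)} = -3 + \left(0 + O\right) \left(-2\right) = -3 + O \left(-2\right) = -3 - 2 O$)
$f{\left(c \right)} = 50$ ($f{\left(c \right)} = 5 \cdot 10 = 50$)
$k \left(f{\left(I{\left(-3 \right)} \right)} + J{\left(8 \right)}\right) = - 44 \left(50 - 19\right) = \left(-44\right) 31 = -1364$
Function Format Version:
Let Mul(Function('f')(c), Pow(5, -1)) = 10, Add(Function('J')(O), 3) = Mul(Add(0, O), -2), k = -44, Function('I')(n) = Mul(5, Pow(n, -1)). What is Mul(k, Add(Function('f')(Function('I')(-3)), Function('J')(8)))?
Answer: -1364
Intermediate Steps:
Function('J')(O) = Add(-3, Mul(-2, O)) (Function('J')(O) = Add(-3, Mul(Add(0, O), -2)) = Add(-3, Mul(O, -2)) = Add(-3, Mul(-2, O)))
Function('f')(c) = 50 (Function('f')(c) = Mul(5, 10) = 50)
Mul(k, Add(Function('f')(Function('I')(-3)), Function('J')(8))) = Mul(-44, Add(50, Add(-3, Mul(-2, 8)))) = Mul(-44, Add(50, Add(-3, -16))) = Mul(-44, Add(50, -19)) = Mul(-44, 31) = -1364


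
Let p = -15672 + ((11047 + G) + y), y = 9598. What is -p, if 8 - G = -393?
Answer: -5374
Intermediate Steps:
G = 401 (G = 8 - 1*(-393) = 8 + 393 = 401)
p = 5374 (p = -15672 + ((11047 + 401) + 9598) = -15672 + (11448 + 9598) = -15672 + 21046 = 5374)
-p = -1*5374 = -5374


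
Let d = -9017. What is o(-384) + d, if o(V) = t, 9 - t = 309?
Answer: -9317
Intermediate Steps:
t = -300 (t = 9 - 1*309 = 9 - 309 = -300)
o(V) = -300
o(-384) + d = -300 - 9017 = -9317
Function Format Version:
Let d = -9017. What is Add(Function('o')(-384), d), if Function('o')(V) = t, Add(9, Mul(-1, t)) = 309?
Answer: -9317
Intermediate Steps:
t = -300 (t = Add(9, Mul(-1, 309)) = Add(9, -309) = -300)
Function('o')(V) = -300
Add(Function('o')(-384), d) = Add(-300, -9017) = -9317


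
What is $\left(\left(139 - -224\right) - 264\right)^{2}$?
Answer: $9801$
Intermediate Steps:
$\left(\left(139 - -224\right) - 264\right)^{2} = \left(\left(139 + 224\right) - 264\right)^{2} = \left(363 - 264\right)^{2} = 99^{2} = 9801$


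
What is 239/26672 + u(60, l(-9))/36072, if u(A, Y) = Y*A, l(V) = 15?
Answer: 453139/13362672 ≈ 0.033911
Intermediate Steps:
u(A, Y) = A*Y
239/26672 + u(60, l(-9))/36072 = 239/26672 + (60*15)/36072 = 239*(1/26672) + 900*(1/36072) = 239/26672 + 25/1002 = 453139/13362672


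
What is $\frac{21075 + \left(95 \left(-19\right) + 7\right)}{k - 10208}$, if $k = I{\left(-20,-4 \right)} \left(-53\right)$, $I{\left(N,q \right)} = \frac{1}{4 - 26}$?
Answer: $- \frac{424094}{224523} \approx -1.8889$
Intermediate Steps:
$I{\left(N,q \right)} = - \frac{1}{22}$ ($I{\left(N,q \right)} = \frac{1}{-22} = - \frac{1}{22}$)
$k = \frac{53}{22}$ ($k = \left(- \frac{1}{22}\right) \left(-53\right) = \frac{53}{22} \approx 2.4091$)
$\frac{21075 + \left(95 \left(-19\right) + 7\right)}{k - 10208} = \frac{21075 + \left(95 \left(-19\right) + 7\right)}{\frac{53}{22} - 10208} = \frac{21075 + \left(-1805 + 7\right)}{- \frac{224523}{22}} = \left(21075 - 1798\right) \left(- \frac{22}{224523}\right) = 19277 \left(- \frac{22}{224523}\right) = - \frac{424094}{224523}$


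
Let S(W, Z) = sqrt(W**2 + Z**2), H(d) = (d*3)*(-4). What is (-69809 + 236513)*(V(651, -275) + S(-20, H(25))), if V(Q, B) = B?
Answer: -45843600 + 3334080*sqrt(226) ≈ 4.2786e+6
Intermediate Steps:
H(d) = -12*d (H(d) = (3*d)*(-4) = -12*d)
(-69809 + 236513)*(V(651, -275) + S(-20, H(25))) = (-69809 + 236513)*(-275 + sqrt((-20)**2 + (-12*25)**2)) = 166704*(-275 + sqrt(400 + (-300)**2)) = 166704*(-275 + sqrt(400 + 90000)) = 166704*(-275 + sqrt(90400)) = 166704*(-275 + 20*sqrt(226)) = -45843600 + 3334080*sqrt(226)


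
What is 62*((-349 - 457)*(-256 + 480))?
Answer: -11193728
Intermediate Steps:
62*((-349 - 457)*(-256 + 480)) = 62*(-806*224) = 62*(-180544) = -11193728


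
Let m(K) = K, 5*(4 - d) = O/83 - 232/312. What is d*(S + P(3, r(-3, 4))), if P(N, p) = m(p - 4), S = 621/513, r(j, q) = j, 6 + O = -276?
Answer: -1719190/61503 ≈ -27.953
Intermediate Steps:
O = -282 (O = -6 - 276 = -282)
d = 15629/3237 (d = 4 - (-282/83 - 232/312)/5 = 4 - (-282*1/83 - 232*1/312)/5 = 4 - (-282/83 - 29/39)/5 = 4 - ⅕*(-13405/3237) = 4 + 2681/3237 = 15629/3237 ≈ 4.8282)
S = 23/19 (S = 621*(1/513) = 23/19 ≈ 1.2105)
P(N, p) = -4 + p (P(N, p) = p - 4 = -4 + p)
d*(S + P(3, r(-3, 4))) = 15629*(23/19 + (-4 - 3))/3237 = 15629*(23/19 - 7)/3237 = (15629/3237)*(-110/19) = -1719190/61503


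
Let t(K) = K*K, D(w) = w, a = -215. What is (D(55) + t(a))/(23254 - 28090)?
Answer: -890/93 ≈ -9.5699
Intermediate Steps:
t(K) = K²
(D(55) + t(a))/(23254 - 28090) = (55 + (-215)²)/(23254 - 28090) = (55 + 46225)/(-4836) = 46280*(-1/4836) = -890/93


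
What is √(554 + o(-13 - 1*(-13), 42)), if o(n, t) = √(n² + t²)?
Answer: 2*√149 ≈ 24.413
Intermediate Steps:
√(554 + o(-13 - 1*(-13), 42)) = √(554 + √((-13 - 1*(-13))² + 42²)) = √(554 + √((-13 + 13)² + 1764)) = √(554 + √(0² + 1764)) = √(554 + √(0 + 1764)) = √(554 + √1764) = √(554 + 42) = √596 = 2*√149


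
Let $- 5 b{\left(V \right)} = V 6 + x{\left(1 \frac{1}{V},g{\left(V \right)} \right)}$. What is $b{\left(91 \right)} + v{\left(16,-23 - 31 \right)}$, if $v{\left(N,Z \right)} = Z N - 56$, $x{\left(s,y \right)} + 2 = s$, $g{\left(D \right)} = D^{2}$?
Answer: $- \frac{93621}{91} \approx -1028.8$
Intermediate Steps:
$x{\left(s,y \right)} = -2 + s$
$b{\left(V \right)} = \frac{2}{5} - \frac{6 V}{5} - \frac{1}{5 V}$ ($b{\left(V \right)} = - \frac{V 6 - \left(2 - \frac{1}{V}\right)}{5} = - \frac{6 V - \left(2 - \frac{1}{V}\right)}{5} = - \frac{-2 + \frac{1}{V} + 6 V}{5} = \frac{2}{5} - \frac{6 V}{5} - \frac{1}{5 V}$)
$v{\left(N,Z \right)} = -56 + N Z$ ($v{\left(N,Z \right)} = N Z - 56 = -56 + N Z$)
$b{\left(91 \right)} + v{\left(16,-23 - 31 \right)} = \frac{-1 - 6 \cdot 91^{2} + 2 \cdot 91}{5 \cdot 91} + \left(-56 + 16 \left(-23 - 31\right)\right) = \frac{1}{5} \cdot \frac{1}{91} \left(-1 - 49686 + 182\right) + \left(-56 + 16 \left(-54\right)\right) = \frac{1}{5} \cdot \frac{1}{91} \left(-1 - 49686 + 182\right) - 920 = \frac{1}{5} \cdot \frac{1}{91} \left(-49505\right) - 920 = - \frac{9901}{91} - 920 = - \frac{93621}{91}$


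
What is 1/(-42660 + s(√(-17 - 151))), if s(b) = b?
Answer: -3555/151656314 - I*√42/909937884 ≈ -2.3441e-5 - 7.1222e-9*I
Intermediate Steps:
1/(-42660 + s(√(-17 - 151))) = 1/(-42660 + √(-17 - 151)) = 1/(-42660 + √(-168)) = 1/(-42660 + 2*I*√42)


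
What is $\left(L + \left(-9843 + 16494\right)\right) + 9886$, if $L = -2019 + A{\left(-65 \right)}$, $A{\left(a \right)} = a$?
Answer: $14453$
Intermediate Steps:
$L = -2084$ ($L = -2019 - 65 = -2084$)
$\left(L + \left(-9843 + 16494\right)\right) + 9886 = \left(-2084 + \left(-9843 + 16494\right)\right) + 9886 = \left(-2084 + 6651\right) + 9886 = 4567 + 9886 = 14453$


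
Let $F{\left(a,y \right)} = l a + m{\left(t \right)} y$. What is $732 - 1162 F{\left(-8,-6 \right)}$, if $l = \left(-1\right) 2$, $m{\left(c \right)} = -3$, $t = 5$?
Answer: $-38776$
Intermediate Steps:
$l = -2$
$F{\left(a,y \right)} = - 3 y - 2 a$ ($F{\left(a,y \right)} = - 2 a - 3 y = - 3 y - 2 a$)
$732 - 1162 F{\left(-8,-6 \right)} = 732 - 1162 \left(\left(-3\right) \left(-6\right) - -16\right) = 732 - 1162 \left(18 + 16\right) = 732 - 39508 = -38776$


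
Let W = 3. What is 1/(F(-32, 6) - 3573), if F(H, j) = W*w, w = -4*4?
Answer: -1/3621 ≈ -0.00027617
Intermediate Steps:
w = -16
F(H, j) = -48 (F(H, j) = 3*(-16) = -48)
1/(F(-32, 6) - 3573) = 1/(-48 - 3573) = 1/(-3621) = -1/3621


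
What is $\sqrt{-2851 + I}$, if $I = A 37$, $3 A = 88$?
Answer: $\frac{i \sqrt{15891}}{3} \approx 42.02 i$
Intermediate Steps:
$A = \frac{88}{3}$ ($A = \frac{1}{3} \cdot 88 = \frac{88}{3} \approx 29.333$)
$I = \frac{3256}{3}$ ($I = \frac{88}{3} \cdot 37 = \frac{3256}{3} \approx 1085.3$)
$\sqrt{-2851 + I} = \sqrt{-2851 + \frac{3256}{3}} = \sqrt{- \frac{5297}{3}} = \frac{i \sqrt{15891}}{3}$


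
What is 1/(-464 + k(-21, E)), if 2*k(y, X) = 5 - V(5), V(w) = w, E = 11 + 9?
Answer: -1/464 ≈ -0.0021552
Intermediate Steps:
E = 20
k(y, X) = 0 (k(y, X) = (5 - 1*5)/2 = (5 - 5)/2 = (½)*0 = 0)
1/(-464 + k(-21, E)) = 1/(-464 + 0) = 1/(-464) = -1/464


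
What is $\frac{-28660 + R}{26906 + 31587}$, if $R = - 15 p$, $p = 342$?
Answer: $- \frac{33790}{58493} \approx -0.57768$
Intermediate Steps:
$R = -5130$ ($R = \left(-15\right) 342 = -5130$)
$\frac{-28660 + R}{26906 + 31587} = \frac{-28660 - 5130}{26906 + 31587} = - \frac{33790}{58493}$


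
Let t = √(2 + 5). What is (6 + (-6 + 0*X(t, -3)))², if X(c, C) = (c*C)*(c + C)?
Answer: 0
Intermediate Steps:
t = √7 ≈ 2.6458
X(c, C) = C*c*(C + c) (X(c, C) = (C*c)*(C + c) = C*c*(C + c))
(6 + (-6 + 0*X(t, -3)))² = (6 + (-6 + 0*(-3*√7*(-3 + √7))))² = (6 + (-6 + 0))² = (6 - 6)² = 0² = 0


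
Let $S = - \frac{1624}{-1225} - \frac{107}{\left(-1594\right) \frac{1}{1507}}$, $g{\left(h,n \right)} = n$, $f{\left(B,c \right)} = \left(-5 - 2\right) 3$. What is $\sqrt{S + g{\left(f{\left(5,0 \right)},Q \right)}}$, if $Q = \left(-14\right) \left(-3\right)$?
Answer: $\frac{\sqrt{449715189714}}{55790} \approx 12.02$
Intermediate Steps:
$f{\left(B,c \right)} = -21$ ($f{\left(B,c \right)} = \left(-7\right) 3 = -21$)
$Q = 42$
$S = \frac{28588383}{278950}$ ($S = \left(-1624\right) \left(- \frac{1}{1225}\right) - \frac{107}{\left(-1594\right) \frac{1}{1507}} = \frac{232}{175} - \frac{107}{- \frac{1594}{1507}} = \frac{232}{175} - - \frac{161249}{1594} = \frac{232}{175} + \frac{161249}{1594} = \frac{28588383}{278950} \approx 102.49$)
$\sqrt{S + g{\left(f{\left(5,0 \right)},Q \right)}} = \sqrt{\frac{28588383}{278950} + 42} = \sqrt{\frac{40304283}{278950}} = \frac{\sqrt{449715189714}}{55790}$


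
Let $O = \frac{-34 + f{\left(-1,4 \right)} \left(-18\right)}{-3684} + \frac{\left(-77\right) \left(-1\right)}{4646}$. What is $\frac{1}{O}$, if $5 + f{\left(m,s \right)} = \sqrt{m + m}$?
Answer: $\frac{25130367318}{908697427} - \frac{89460342162 i \sqrt{2}}{908697427} \approx 27.655 - 139.23 i$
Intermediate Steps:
$f{\left(m,s \right)} = -5 + \sqrt{2} \sqrt{m}$ ($f{\left(m,s \right)} = -5 + \sqrt{m + m} = -5 + \sqrt{2 m} = -5 + \sqrt{2} \sqrt{m}$)
$O = \frac{5873}{4278966} + \frac{3 i \sqrt{2}}{614}$ ($O = \frac{-34 + \left(-5 + \sqrt{2} \sqrt{-1}\right) \left(-18\right)}{-3684} + \frac{\left(-77\right) \left(-1\right)}{4646} = \left(-34 + \left(-5 + \sqrt{2} i\right) \left(-18\right)\right) \left(- \frac{1}{3684}\right) + 77 \cdot \frac{1}{4646} = \left(-34 + \left(-5 + i \sqrt{2}\right) \left(-18\right)\right) \left(- \frac{1}{3684}\right) + \frac{77}{4646} = \left(-34 + \left(90 - 18 i \sqrt{2}\right)\right) \left(- \frac{1}{3684}\right) + \frac{77}{4646} = \left(56 - 18 i \sqrt{2}\right) \left(- \frac{1}{3684}\right) + \frac{77}{4646} = \left(- \frac{14}{921} + \frac{3 i \sqrt{2}}{614}\right) + \frac{77}{4646} = \frac{5873}{4278966} + \frac{3 i \sqrt{2}}{614} \approx 0.0013725 + 0.0069098 i$)
$\frac{1}{O} = \frac{1}{\frac{5873}{4278966} + \frac{3 i \sqrt{2}}{614}}$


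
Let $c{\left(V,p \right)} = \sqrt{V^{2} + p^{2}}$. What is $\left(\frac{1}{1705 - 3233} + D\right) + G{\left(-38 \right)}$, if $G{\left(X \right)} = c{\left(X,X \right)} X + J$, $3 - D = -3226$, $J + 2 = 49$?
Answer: $\frac{5005727}{1528} - 1444 \sqrt{2} \approx 1233.9$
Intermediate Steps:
$J = 47$ ($J = -2 + 49 = 47$)
$D = 3229$ ($D = 3 - -3226 = 3 + 3226 = 3229$)
$G{\left(X \right)} = 47 + X \sqrt{2} \sqrt{X^{2}}$ ($G{\left(X \right)} = \sqrt{X^{2} + X^{2}} X + 47 = \sqrt{2 X^{2}} X + 47 = \sqrt{2} \sqrt{X^{2}} X + 47 = X \sqrt{2} \sqrt{X^{2}} + 47 = 47 + X \sqrt{2} \sqrt{X^{2}}$)
$\left(\frac{1}{1705 - 3233} + D\right) + G{\left(-38 \right)} = \left(\frac{1}{1705 - 3233} + 3229\right) + \left(47 - 38 \sqrt{2} \sqrt{\left(-38\right)^{2}}\right) = \left(\frac{1}{-1528} + 3229\right) + \left(47 - 38 \sqrt{2} \sqrt{1444}\right) = \left(- \frac{1}{1528} + 3229\right) + \left(47 - 38 \sqrt{2} \cdot 38\right) = \frac{4933911}{1528} + \left(47 - 1444 \sqrt{2}\right) = \frac{5005727}{1528} - 1444 \sqrt{2}$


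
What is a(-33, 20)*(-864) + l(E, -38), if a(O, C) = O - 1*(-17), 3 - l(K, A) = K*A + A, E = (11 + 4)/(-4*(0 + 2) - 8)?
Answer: 110635/8 ≈ 13829.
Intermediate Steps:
E = -15/16 (E = 15/(-4*2 - 8) = 15/(-8 - 8) = 15/(-16) = 15*(-1/16) = -15/16 ≈ -0.93750)
l(K, A) = 3 - A - A*K (l(K, A) = 3 - (K*A + A) = 3 - (A*K + A) = 3 - (A + A*K) = 3 + (-A - A*K) = 3 - A - A*K)
a(O, C) = 17 + O (a(O, C) = O + 17 = 17 + O)
a(-33, 20)*(-864) + l(E, -38) = (17 - 33)*(-864) + (3 - 1*(-38) - 1*(-38)*(-15/16)) = -16*(-864) + (3 + 38 - 285/8) = 13824 + 43/8 = 110635/8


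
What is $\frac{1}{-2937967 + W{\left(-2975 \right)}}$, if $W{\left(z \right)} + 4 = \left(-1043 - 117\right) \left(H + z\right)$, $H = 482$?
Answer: $- \frac{1}{46091} \approx -2.1696 \cdot 10^{-5}$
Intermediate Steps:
$W{\left(z \right)} = -559124 - 1160 z$ ($W{\left(z \right)} = -4 + \left(-1043 - 117\right) \left(482 + z\right) = -4 - 1160 \left(482 + z\right) = -4 - \left(559120 + 1160 z\right) = -559124 - 1160 z$)
$\frac{1}{-2937967 + W{\left(-2975 \right)}} = \frac{1}{-2937967 - -2891876} = \frac{1}{-2937967 + \left(-559124 + 3451000\right)} = \frac{1}{-2937967 + 2891876} = \frac{1}{-46091} = - \frac{1}{46091}$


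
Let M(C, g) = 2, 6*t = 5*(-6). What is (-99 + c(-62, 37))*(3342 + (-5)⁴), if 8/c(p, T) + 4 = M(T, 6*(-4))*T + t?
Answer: -25495909/65 ≈ -3.9225e+5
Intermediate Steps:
t = -5 (t = (5*(-6))/6 = (⅙)*(-30) = -5)
c(p, T) = 8/(-9 + 2*T) (c(p, T) = 8/(-4 + (2*T - 5)) = 8/(-4 + (-5 + 2*T)) = 8/(-9 + 2*T))
(-99 + c(-62, 37))*(3342 + (-5)⁴) = (-99 + 8/(-9 + 2*37))*(3342 + (-5)⁴) = (-99 + 8/(-9 + 74))*(3342 + 625) = (-99 + 8/65)*3967 = -6427/65*3967 = -25495909/65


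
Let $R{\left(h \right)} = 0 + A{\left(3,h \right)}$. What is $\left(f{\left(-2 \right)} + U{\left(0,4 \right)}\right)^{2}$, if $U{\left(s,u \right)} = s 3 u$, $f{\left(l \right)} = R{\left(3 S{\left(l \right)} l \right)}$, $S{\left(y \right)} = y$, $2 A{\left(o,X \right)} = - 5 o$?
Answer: $\frac{225}{4} \approx 56.25$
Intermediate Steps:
$A{\left(o,X \right)} = - \frac{5 o}{2}$ ($A{\left(o,X \right)} = \frac{\left(-5\right) o}{2} = - \frac{5 o}{2}$)
$R{\left(h \right)} = - \frac{15}{2}$ ($R{\left(h \right)} = 0 - \frac{15}{2} = - \frac{15}{2}$)
$f{\left(l \right)} = - \frac{15}{2}$
$U{\left(s,u \right)} = 3 s u$
$\left(f{\left(-2 \right)} + U{\left(0,4 \right)}\right)^{2} = \left(- \frac{15}{2} + 3 \cdot 0 \cdot 4\right)^{2} = \left(- \frac{15}{2} + 0\right)^{2} = \left(- \frac{15}{2}\right)^{2} = \frac{225}{4}$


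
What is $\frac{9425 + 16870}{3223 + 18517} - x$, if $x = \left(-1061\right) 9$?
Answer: $\frac{41524311}{4348} \approx 9550.2$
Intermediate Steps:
$x = -9549$
$\frac{9425 + 16870}{3223 + 18517} - x = \frac{9425 + 16870}{3223 + 18517} - -9549 = \frac{26295}{21740} + 9549 = 26295 \cdot \frac{1}{21740} + 9549 = \frac{5259}{4348} + 9549 = \frac{41524311}{4348}$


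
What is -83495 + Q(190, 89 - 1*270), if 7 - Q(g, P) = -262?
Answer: -83226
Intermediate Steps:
Q(g, P) = 269 (Q(g, P) = 7 - 1*(-262) = 7 + 262 = 269)
-83495 + Q(190, 89 - 1*270) = -83495 + 269 = -83226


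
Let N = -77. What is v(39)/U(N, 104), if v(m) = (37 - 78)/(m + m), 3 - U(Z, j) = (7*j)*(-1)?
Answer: -41/57018 ≈ -0.00071907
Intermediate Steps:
U(Z, j) = 3 + 7*j (U(Z, j) = 3 - 7*j*(-1) = 3 - (-7)*j = 3 + 7*j)
v(m) = -41/(2*m) (v(m) = -41*1/(2*m) = -41/(2*m))
v(39)/U(N, 104) = (-41/2/39)/(3 + 7*104) = (-41/2*1/39)/(3 + 728) = -41/78/731 = -41/78*1/731 = -41/57018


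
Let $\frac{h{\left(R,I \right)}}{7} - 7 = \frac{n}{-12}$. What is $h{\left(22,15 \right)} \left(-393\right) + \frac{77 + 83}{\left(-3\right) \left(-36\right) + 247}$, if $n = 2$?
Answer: $- \frac{2669323}{142} \approx -18798.0$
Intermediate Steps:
$h{\left(R,I \right)} = \frac{287}{6}$ ($h{\left(R,I \right)} = 49 + 7 \frac{2}{-12} = 49 + 7 \cdot 2 \left(- \frac{1}{12}\right) = 49 + 7 \left(- \frac{1}{6}\right) = 49 - \frac{7}{6} = \frac{287}{6}$)
$h{\left(22,15 \right)} \left(-393\right) + \frac{77 + 83}{\left(-3\right) \left(-36\right) + 247} = \frac{287}{6} \left(-393\right) + \frac{77 + 83}{\left(-3\right) \left(-36\right) + 247} = - \frac{37597}{2} + \frac{160}{108 + 247} = - \frac{37597}{2} + \frac{160}{355} = - \frac{37597}{2} + 160 \cdot \frac{1}{355} = - \frac{37597}{2} + \frac{32}{71} = - \frac{2669323}{142}$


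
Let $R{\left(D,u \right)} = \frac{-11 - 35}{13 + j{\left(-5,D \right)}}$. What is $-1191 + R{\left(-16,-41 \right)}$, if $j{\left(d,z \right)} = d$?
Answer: $- \frac{4787}{4} \approx -1196.8$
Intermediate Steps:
$R{\left(D,u \right)} = - \frac{23}{4}$ ($R{\left(D,u \right)} = \frac{-11 - 35}{13 - 5} = - \frac{46}{8} = \left(-46\right) \frac{1}{8} = - \frac{23}{4}$)
$-1191 + R{\left(-16,-41 \right)} = -1191 - \frac{23}{4} = - \frac{4787}{4}$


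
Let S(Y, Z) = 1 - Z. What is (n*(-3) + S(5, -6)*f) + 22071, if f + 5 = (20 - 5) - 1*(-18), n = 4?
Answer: 22255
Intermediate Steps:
f = 28 (f = -5 + ((20 - 5) - 1*(-18)) = -5 + (15 + 18) = -5 + 33 = 28)
(n*(-3) + S(5, -6)*f) + 22071 = (4*(-3) + (1 - 1*(-6))*28) + 22071 = (-12 + (1 + 6)*28) + 22071 = (-12 + 7*28) + 22071 = (-12 + 196) + 22071 = 184 + 22071 = 22255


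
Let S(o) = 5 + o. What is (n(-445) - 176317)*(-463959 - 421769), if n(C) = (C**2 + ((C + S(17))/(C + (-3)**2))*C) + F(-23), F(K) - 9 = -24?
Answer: -2052655375416/109 ≈ -1.8832e+10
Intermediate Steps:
F(K) = -15 (F(K) = 9 - 24 = -15)
n(C) = -15 + C**2 + C*(22 + C)/(9 + C) (n(C) = (C**2 + ((C + (5 + 17))/(C + (-3)**2))*C) - 15 = (C**2 + ((C + 22)/(C + 9))*C) - 15 = (C**2 + ((22 + C)/(9 + C))*C) - 15 = (C**2 + C*(22 + C)/(9 + C)) - 15 = -15 + C**2 + C*(22 + C)/(9 + C))
(n(-445) - 176317)*(-463959 - 421769) = ((-135 + (-445)**3 + 7*(-445) + 10*(-445)**2)/(9 - 445) - 176317)*(-463959 - 421769) = ((-135 - 88121125 - 3115 + 10*198025)/(-436) - 176317)*(-885728) = (-(-135 - 88121125 - 3115 + 1980250)/436 - 176317)*(-885728) = (-1/436*(-86144125) - 176317)*(-885728) = (86144125/436 - 176317)*(-885728) = (9269913/436)*(-885728) = -2052655375416/109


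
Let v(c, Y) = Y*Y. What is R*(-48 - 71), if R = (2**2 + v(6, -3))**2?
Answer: -20111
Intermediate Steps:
v(c, Y) = Y**2
R = 169 (R = (2**2 + (-3)**2)**2 = (4 + 9)**2 = 13**2 = 169)
R*(-48 - 71) = 169*(-48 - 71) = 169*(-119) = -20111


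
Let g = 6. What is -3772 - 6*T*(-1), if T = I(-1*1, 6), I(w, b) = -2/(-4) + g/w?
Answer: -3805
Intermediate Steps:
I(w, b) = 1/2 + 6/w (I(w, b) = -2/(-4) + 6/w = -2*(-1/4) + 6/w = 1/2 + 6/w)
T = -11/2 (T = (12 - 1*1)/(2*((-1*1))) = (1/2)*(12 - 1)/(-1) = (1/2)*(-1)*11 = -11/2 ≈ -5.5000)
-3772 - 6*T*(-1) = -3772 - 6*(-11/2)*(-1) = -3772 + 33*(-1) = -3772 - 33 = -3805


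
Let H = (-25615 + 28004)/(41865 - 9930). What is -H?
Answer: -2389/31935 ≈ -0.074808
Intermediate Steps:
H = 2389/31935 ≈ 0.074808
-H = -1*2389/31935 = -2389/31935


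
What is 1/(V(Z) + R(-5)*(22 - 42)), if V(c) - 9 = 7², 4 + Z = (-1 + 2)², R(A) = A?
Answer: 1/158 ≈ 0.0063291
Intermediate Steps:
Z = -3 (Z = -4 + (-1 + 2)² = -4 + 1² = -4 + 1 = -3)
V(c) = 58 (V(c) = 9 + 7² = 9 + 49 = 58)
1/(V(Z) + R(-5)*(22 - 42)) = 1/(58 - 5*(22 - 42)) = 1/(58 - 5*(-20)) = 1/(58 + 100) = 1/158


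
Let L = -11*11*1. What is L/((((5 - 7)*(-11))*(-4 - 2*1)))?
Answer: 11/12 ≈ 0.91667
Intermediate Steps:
L = -121 (L = -121*1 = -121)
L/((((5 - 7)*(-11))*(-4 - 2*1))) = -121*(-1/(11*(-4 - 2*1)*(5 - 7))) = -121*1/(22*(-4 - 2)) = -121/(22*(-6)) = -121/(-132) = -121*(-1/132) = 11/12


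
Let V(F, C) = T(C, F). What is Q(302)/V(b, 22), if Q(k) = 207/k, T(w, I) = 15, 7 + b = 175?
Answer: 69/1510 ≈ 0.045695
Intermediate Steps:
b = 168 (b = -7 + 175 = 168)
V(F, C) = 15
Q(302)/V(b, 22) = (207/302)/15 = (207*(1/302))*(1/15) = (207/302)*(1/15) = 69/1510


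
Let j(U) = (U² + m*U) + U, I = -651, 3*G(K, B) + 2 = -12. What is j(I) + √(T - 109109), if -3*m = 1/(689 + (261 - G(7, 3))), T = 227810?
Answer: 1211902251/2864 + 33*√109 ≈ 4.2350e+5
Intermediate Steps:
G(K, B) = -14/3 (G(K, B) = -⅔ + (⅓)*(-12) = -⅔ - 4 = -14/3)
m = -1/2864 (m = -1/(3*(689 + (261 - 1*(-14/3)))) = -1/(3*(689 + (261 + 14/3))) = -1/(3*(689 + 797/3)) = -1/(3*2864/3) = -⅓*3/2864 = -1/2864 ≈ -0.00034916)
j(U) = U² + 2863*U/2864 (j(U) = (U² - U/2864) + U = U² + 2863*U/2864)
j(I) + √(T - 109109) = (1/2864)*(-651)*(2863 + 2864*(-651)) + √(227810 - 109109) = (1/2864)*(-651)*(2863 - 1864464) + √118701 = (1/2864)*(-651)*(-1861601) + 33*√109 = 1211902251/2864 + 33*√109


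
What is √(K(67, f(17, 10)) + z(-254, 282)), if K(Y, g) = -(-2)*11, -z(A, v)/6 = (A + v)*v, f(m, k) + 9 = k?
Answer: I*√47354 ≈ 217.61*I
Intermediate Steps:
f(m, k) = -9 + k
z(A, v) = -6*v*(A + v) (z(A, v) = -6*(A + v)*v = -6*v*(A + v))
K(Y, g) = 22 (K(Y, g) = -2*(-11) = 22)
√(K(67, f(17, 10)) + z(-254, 282)) = √(22 - 6*282*(-254 + 282)) = √(22 - 6*282*28) = √(22 - 47376) = √(-47354) = I*√47354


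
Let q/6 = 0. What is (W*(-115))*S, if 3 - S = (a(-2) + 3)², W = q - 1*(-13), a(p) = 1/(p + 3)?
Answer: 19435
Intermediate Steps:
q = 0 (q = 6*0 = 0)
a(p) = 1/(3 + p)
W = 13 (W = 0 - 1*(-13) = 0 + 13 = 13)
S = -13 (S = 3 - (1/(3 - 2) + 3)² = 3 - (1/1 + 3)² = 3 - (1 + 3)² = 3 - 1*4² = 3 - 1*16 = 3 - 16 = -13)
(W*(-115))*S = (13*(-115))*(-13) = -1495*(-13) = 19435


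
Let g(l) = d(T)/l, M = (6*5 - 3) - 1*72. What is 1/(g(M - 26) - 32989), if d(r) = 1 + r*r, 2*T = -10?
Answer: -71/2342245 ≈ -3.0313e-5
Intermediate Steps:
T = -5 (T = (½)*(-10) = -5)
M = -45 (M = (30 - 3) - 72 = 27 - 72 = -45)
d(r) = 1 + r²
g(l) = 26/l (g(l) = (1 + (-5)²)/l = (1 + 25)/l = 26/l)
1/(g(M - 26) - 32989) = 1/(26/(-45 - 26) - 32989) = 1/(26/(-71) - 32989) = 1/(26*(-1/71) - 32989) = 1/(-26/71 - 32989) = 1/(-2342245/71) = -71/2342245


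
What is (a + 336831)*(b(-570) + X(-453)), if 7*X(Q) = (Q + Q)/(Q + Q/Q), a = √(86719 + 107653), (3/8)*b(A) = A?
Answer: -809804711397/1582 - 2404187*√48593/791 ≈ -5.1256e+8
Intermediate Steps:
b(A) = 8*A/3
a = 2*√48593 (a = √194372 = 2*√48593 ≈ 440.88)
X(Q) = 2*Q/(7*(1 + Q)) (X(Q) = ((Q + Q)/(Q + Q/Q))/7 = ((2*Q)/(Q + 1))/7 = ((2*Q)/(1 + Q))/7 = (2*Q/(1 + Q))/7 = 2*Q/(7*(1 + Q)))
(a + 336831)*(b(-570) + X(-453)) = (2*√48593 + 336831)*((8/3)*(-570) + (2/7)*(-453)/(1 - 453)) = (336831 + 2*√48593)*(-1520 + (2/7)*(-453)/(-452)) = (336831 + 2*√48593)*(-1520 + (2/7)*(-453)*(-1/452)) = (336831 + 2*√48593)*(-1520 + 453/1582) = (336831 + 2*√48593)*(-2404187/1582) = -809804711397/1582 - 2404187*√48593/791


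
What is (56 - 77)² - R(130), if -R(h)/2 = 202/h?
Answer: 28867/65 ≈ 444.11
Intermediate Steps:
R(h) = -404/h
(56 - 77)² - R(130) = (56 - 77)² - (-404)/130 = (-21)² - (-404)/130 = 441 - 1*(-202/65) = 441 + 202/65 = 28867/65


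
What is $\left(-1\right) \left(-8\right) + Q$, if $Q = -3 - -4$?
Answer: $9$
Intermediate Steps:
$Q = 1$ ($Q = -3 + 4 = 1$)
$\left(-1\right) \left(-8\right) + Q = \left(-1\right) \left(-8\right) + 1 = 8 + 1 = 9$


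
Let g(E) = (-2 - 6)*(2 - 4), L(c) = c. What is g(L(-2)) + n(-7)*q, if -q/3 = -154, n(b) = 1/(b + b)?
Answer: -17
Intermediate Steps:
n(b) = 1/(2*b)
g(E) = 16 (g(E) = -8*(-2) = 16)
q = 462 (q = -3*(-154) = 462)
g(L(-2)) + n(-7)*q = 16 + ((½)/(-7))*462 = 16 + ((½)*(-⅐))*462 = 16 - 1/14*462 = 16 - 33 = -17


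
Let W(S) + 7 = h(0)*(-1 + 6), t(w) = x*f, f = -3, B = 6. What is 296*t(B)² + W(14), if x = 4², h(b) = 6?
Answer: 682007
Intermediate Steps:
x = 16
t(w) = -48 (t(w) = 16*(-3) = -48)
W(S) = 23 (W(S) = -7 + 6*(-1 + 6) = -7 + 6*5 = -7 + 30 = 23)
296*t(B)² + W(14) = 296*(-48)² + 23 = 296*2304 + 23 = 681984 + 23 = 682007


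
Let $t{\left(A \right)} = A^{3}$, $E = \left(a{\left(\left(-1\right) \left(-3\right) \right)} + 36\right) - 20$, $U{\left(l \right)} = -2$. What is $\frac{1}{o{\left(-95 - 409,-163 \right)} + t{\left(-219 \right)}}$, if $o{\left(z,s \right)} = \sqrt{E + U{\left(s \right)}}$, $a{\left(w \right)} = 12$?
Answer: $- \frac{10503459}{110322650964655} - \frac{\sqrt{26}}{110322650964655} \approx -9.5207 \cdot 10^{-8}$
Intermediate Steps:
$E = 28$ ($E = \left(12 + 36\right) - 20 = 48 - 20 = 28$)
$o{\left(z,s \right)} = \sqrt{26}$ ($o{\left(z,s \right)} = \sqrt{28 - 2} = \sqrt{26}$)
$\frac{1}{o{\left(-95 - 409,-163 \right)} + t{\left(-219 \right)}} = \frac{1}{\sqrt{26} + \left(-219\right)^{3}} = \frac{1}{\sqrt{26} - 10503459} = \frac{1}{-10503459 + \sqrt{26}}$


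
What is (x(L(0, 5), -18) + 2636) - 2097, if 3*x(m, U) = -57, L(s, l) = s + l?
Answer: 520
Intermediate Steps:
L(s, l) = l + s
x(m, U) = -19 (x(m, U) = (⅓)*(-57) = -19)
(x(L(0, 5), -18) + 2636) - 2097 = (-19 + 2636) - 2097 = 2617 - 2097 = 520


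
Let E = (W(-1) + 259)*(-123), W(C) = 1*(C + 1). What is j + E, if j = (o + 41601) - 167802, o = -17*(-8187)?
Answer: -18879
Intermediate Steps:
o = 139179
W(C) = 1 + C (W(C) = 1*(1 + C) = 1 + C)
E = -31857 (E = ((1 - 1) + 259)*(-123) = (0 + 259)*(-123) = 259*(-123) = -31857)
j = 12978 (j = (139179 + 41601) - 167802 = 180780 - 167802 = 12978)
j + E = 12978 - 31857 = -18879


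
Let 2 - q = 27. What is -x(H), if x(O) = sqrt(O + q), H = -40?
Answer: -I*sqrt(65) ≈ -8.0623*I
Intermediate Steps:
q = -25 (q = 2 - 1*27 = 2 - 27 = -25)
x(O) = sqrt(-25 + O) (x(O) = sqrt(O - 25) = sqrt(-25 + O))
-x(H) = -sqrt(-25 - 40) = -sqrt(-65) = -I*sqrt(65)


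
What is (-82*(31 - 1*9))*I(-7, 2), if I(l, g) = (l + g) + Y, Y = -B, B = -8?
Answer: -5412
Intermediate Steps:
Y = 8 (Y = -1*(-8) = 8)
I(l, g) = 8 + g + l (I(l, g) = (l + g) + 8 = (g + l) + 8 = 8 + g + l)
(-82*(31 - 1*9))*I(-7, 2) = (-82*(31 - 1*9))*(8 + 2 - 7) = -82*(31 - 9)*3 = -82*22*3 = -1804*3 = -5412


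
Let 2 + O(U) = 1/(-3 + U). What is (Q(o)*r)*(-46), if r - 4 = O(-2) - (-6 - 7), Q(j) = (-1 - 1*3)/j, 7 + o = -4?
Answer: -13616/55 ≈ -247.56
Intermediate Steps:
o = -11 (o = -7 - 4 = -11)
O(U) = -2 + 1/(-3 + U)
Q(j) = -4/j (Q(j) = (-1 - 3)/j = -4/j)
r = 74/5 (r = 4 + ((7 - 2*(-2))/(-3 - 2) - (-6 - 7)) = 4 + ((7 + 4)/(-5) - 1*(-13)) = 4 + (-1/5*11 + 13) = 4 + (-11/5 + 13) = 4 + 54/5 = 74/5 ≈ 14.800)
(Q(o)*r)*(-46) = (-4/(-11)*(74/5))*(-46) = (-4*(-1/11)*(74/5))*(-46) = ((4/11)*(74/5))*(-46) = (296/55)*(-46) = -13616/55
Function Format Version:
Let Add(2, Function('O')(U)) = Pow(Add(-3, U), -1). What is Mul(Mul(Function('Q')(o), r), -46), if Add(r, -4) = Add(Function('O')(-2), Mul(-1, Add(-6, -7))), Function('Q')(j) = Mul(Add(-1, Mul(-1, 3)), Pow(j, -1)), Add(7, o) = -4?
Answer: Rational(-13616, 55) ≈ -247.56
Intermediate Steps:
o = -11 (o = Add(-7, -4) = -11)
Function('O')(U) = Add(-2, Pow(Add(-3, U), -1))
Function('Q')(j) = Mul(-4, Pow(j, -1)) (Function('Q')(j) = Mul(Add(-1, -3), Pow(j, -1)) = Mul(-4, Pow(j, -1)))
r = Rational(74, 5) (r = Add(4, Add(Mul(Pow(Add(-3, -2), -1), Add(7, Mul(-2, -2))), Mul(-1, Add(-6, -7)))) = Add(4, Add(Mul(Pow(-5, -1), Add(7, 4)), Mul(-1, -13))) = Add(4, Add(Mul(Rational(-1, 5), 11), 13)) = Add(4, Add(Rational(-11, 5), 13)) = Add(4, Rational(54, 5)) = Rational(74, 5) ≈ 14.800)
Mul(Mul(Function('Q')(o), r), -46) = Mul(Mul(Mul(-4, Pow(-11, -1)), Rational(74, 5)), -46) = Mul(Mul(Mul(-4, Rational(-1, 11)), Rational(74, 5)), -46) = Mul(Mul(Rational(4, 11), Rational(74, 5)), -46) = Mul(Rational(296, 55), -46) = Rational(-13616, 55)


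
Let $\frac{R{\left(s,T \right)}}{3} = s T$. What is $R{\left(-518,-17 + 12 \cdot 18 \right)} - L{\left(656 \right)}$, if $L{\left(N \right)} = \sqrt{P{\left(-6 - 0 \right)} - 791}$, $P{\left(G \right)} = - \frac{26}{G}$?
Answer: $-309246 - \frac{2 i \sqrt{1770}}{3} \approx -3.0925 \cdot 10^{5} - 28.048 i$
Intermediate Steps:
$R{\left(s,T \right)} = 3 T s$ ($R{\left(s,T \right)} = 3 s T = 3 T s$)
$L{\left(N \right)} = \frac{2 i \sqrt{1770}}{3}$ ($L{\left(N \right)} = \sqrt{- \frac{26}{-6 - 0} - 791} = \sqrt{- \frac{26}{-6 + 0} - 791} = \sqrt{- \frac{26}{-6} - 791} = \sqrt{\left(-26\right) \left(- \frac{1}{6}\right) - 791} = \sqrt{\frac{13}{3} - 791} = \sqrt{- \frac{2360}{3}} = \frac{2 i \sqrt{1770}}{3}$)
$R{\left(-518,-17 + 12 \cdot 18 \right)} - L{\left(656 \right)} = 3 \left(-17 + 12 \cdot 18\right) \left(-518\right) - \frac{2 i \sqrt{1770}}{3} = 3 \left(-17 + 216\right) \left(-518\right) - \frac{2 i \sqrt{1770}}{3} = 3 \cdot 199 \left(-518\right) - \frac{2 i \sqrt{1770}}{3} = -309246 - \frac{2 i \sqrt{1770}}{3}$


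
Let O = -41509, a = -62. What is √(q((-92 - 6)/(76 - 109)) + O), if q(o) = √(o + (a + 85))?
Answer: √(-45203301 + 33*√28281)/33 ≈ 203.73*I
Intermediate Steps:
q(o) = √(23 + o) (q(o) = √(o + (-62 + 85)) = √(o + 23) = √(23 + o))
√(q((-92 - 6)/(76 - 109)) + O) = √(√(23 + (-92 - 6)/(76 - 109)) - 41509) = √(√(23 - 98/(-33)) - 41509) = √(√(23 - 98*(-1/33)) - 41509) = √(√(23 + 98/33) - 41509) = √(√(857/33) - 41509) = √(√28281/33 - 41509) = √(-41509 + √28281/33)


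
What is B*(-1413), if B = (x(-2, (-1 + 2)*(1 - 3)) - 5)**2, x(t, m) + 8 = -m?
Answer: -170973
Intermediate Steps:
x(t, m) = -8 - m
B = 121 (B = ((-8 - (-1 + 2)*(1 - 3)) - 5)**2 = ((-8 - (-2)) - 5)**2 = ((-8 - 1*(-2)) - 5)**2 = ((-8 + 2) - 5)**2 = (-6 - 5)**2 = (-11)**2 = 121)
B*(-1413) = 121*(-1413) = -170973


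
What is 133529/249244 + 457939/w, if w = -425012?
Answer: -3586695048/6620730683 ≈ -0.54174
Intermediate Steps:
133529/249244 + 457939/w = 133529/249244 + 457939/(-425012) = 133529*(1/249244) + 457939*(-1/425012) = 133529/249244 - 457939/425012 = -3586695048/6620730683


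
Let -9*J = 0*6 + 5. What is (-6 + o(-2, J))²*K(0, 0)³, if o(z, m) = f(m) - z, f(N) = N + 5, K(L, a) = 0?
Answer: 0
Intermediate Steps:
f(N) = 5 + N
J = -5/9 (J = -(0*6 + 5)/9 = -(0 + 5)/9 = -⅑*5 = -5/9 ≈ -0.55556)
o(z, m) = 5 + m - z (o(z, m) = (5 + m) - z = 5 + m - z)
(-6 + o(-2, J))²*K(0, 0)³ = (-6 + (5 - 5/9 - 1*(-2)))²*0³ = (-6 + (5 - 5/9 + 2))²*0 = (-6 + 58/9)²*0 = (4/9)²*0 = (16/81)*0 = 0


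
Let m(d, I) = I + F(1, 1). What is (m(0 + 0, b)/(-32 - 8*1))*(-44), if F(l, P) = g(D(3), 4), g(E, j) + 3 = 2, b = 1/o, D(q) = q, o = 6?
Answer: -11/12 ≈ -0.91667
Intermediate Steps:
b = 1/6 ≈ 0.16667
g(E, j) = -1 (g(E, j) = -3 + 2 = -1)
F(l, P) = -1
m(d, I) = -1 + I (m(d, I) = I - 1 = -1 + I)
(m(0 + 0, b)/(-32 - 8*1))*(-44) = ((-1 + 1/6)/(-32 - 8*1))*(-44) = (-5/6/(-32 - 8))*(-44) = (-5/6/(-40))*(-44) = -1/40*(-5/6)*(-44) = (1/48)*(-44) = -11/12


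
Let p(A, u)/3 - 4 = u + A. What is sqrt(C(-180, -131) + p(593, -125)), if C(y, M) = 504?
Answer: 8*sqrt(30) ≈ 43.818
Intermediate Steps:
p(A, u) = 12 + 3*A + 3*u (p(A, u) = 12 + 3*(u + A) = 12 + 3*(A + u) = 12 + (3*A + 3*u) = 12 + 3*A + 3*u)
sqrt(C(-180, -131) + p(593, -125)) = sqrt(504 + (12 + 3*593 + 3*(-125))) = sqrt(504 + (12 + 1779 - 375)) = sqrt(504 + 1416) = sqrt(1920) = 8*sqrt(30)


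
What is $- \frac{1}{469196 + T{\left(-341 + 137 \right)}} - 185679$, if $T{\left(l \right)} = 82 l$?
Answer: $- \frac{84013805773}{452468} \approx -1.8568 \cdot 10^{5}$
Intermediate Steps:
$- \frac{1}{469196 + T{\left(-341 + 137 \right)}} - 185679 = - \frac{1}{469196 + 82 \left(-341 + 137\right)} - 185679 = - \frac{1}{469196 + 82 \left(-204\right)} - 185679 = - \frac{1}{469196 - 16728} - 185679 = - \frac{1}{452468} - 185679 = - \frac{84013805773}{452468}$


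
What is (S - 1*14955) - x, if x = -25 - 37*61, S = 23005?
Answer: 10332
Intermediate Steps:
x = -2282 (x = -25 - 2257 = -2282)
(S - 1*14955) - x = (23005 - 1*14955) - 1*(-2282) = (23005 - 14955) + 2282 = 8050 + 2282 = 10332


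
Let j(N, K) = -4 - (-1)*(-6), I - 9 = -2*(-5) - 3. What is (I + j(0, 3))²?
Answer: 36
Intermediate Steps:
I = 16 (I = 9 + (-2*(-5) - 3) = 9 + (10 - 3) = 9 + 7 = 16)
j(N, K) = -10 (j(N, K) = -4 - 1*6 = -4 - 6 = -10)
(I + j(0, 3))² = (16 - 10)² = 6² = 36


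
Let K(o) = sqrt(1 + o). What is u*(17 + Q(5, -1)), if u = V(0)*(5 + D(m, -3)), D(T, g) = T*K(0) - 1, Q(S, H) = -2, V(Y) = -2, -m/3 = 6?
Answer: 420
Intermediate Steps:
m = -18 (m = -3*6 = -18)
D(T, g) = -1 + T (D(T, g) = T*sqrt(1 + 0) - 1 = T*sqrt(1) - 1 = T*1 - 1 = T - 1 = -1 + T)
u = 28 (u = -2*(5 + (-1 - 18)) = -2*(5 - 19) = -2*(-14) = 28)
u*(17 + Q(5, -1)) = 28*(17 - 2) = 28*15 = 420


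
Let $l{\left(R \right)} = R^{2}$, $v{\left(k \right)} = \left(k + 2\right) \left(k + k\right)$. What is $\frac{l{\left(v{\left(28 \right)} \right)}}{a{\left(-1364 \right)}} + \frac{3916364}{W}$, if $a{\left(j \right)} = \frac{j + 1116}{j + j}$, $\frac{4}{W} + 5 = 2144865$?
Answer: $2100044168660$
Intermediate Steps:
$W = \frac{1}{536215}$ ($W = \frac{4}{-5 + 2144865} = \frac{4}{2144860} = 4 \cdot \frac{1}{2144860} = \frac{1}{536215} \approx 1.8649 \cdot 10^{-6}$)
$v{\left(k \right)} = 2 k \left(2 + k\right)$ ($v{\left(k \right)} = \left(2 + k\right) 2 k = 2 k \left(2 + k\right)$)
$a{\left(j \right)} = \frac{1116 + j}{2 j}$
$\frac{l{\left(v{\left(28 \right)} \right)}}{a{\left(-1364 \right)}} + \frac{3916364}{W} = \frac{\left(2 \cdot 28 \left(2 + 28\right)\right)^{2}}{\frac{1}{2} \frac{1}{-1364} \left(1116 - 1364\right)} + 3916364 \frac{1}{\frac{1}{536215}} = \frac{\left(2 \cdot 28 \cdot 30\right)^{2}}{\frac{1}{2} \left(- \frac{1}{1364}\right) \left(-248\right)} + 3916364 \cdot 536215 = 1680^{2} \frac{1}{\frac{1}{11}} + 2100013122260 = 2822400 \cdot 11 + 2100013122260 = 31046400 + 2100013122260 = 2100044168660$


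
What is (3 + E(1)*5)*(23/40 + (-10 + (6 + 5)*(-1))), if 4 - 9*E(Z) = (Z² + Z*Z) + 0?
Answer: -30229/360 ≈ -83.969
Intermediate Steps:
E(Z) = 4/9 - 2*Z²/9 (E(Z) = 4/9 - ((Z² + Z*Z) + 0)/9 = 4/9 - ((Z² + Z²) + 0)/9 = 4/9 - (2*Z² + 0)/9 = 4/9 - 2*Z²/9)
(3 + E(1)*5)*(23/40 + (-10 + (6 + 5)*(-1))) = (3 + (4/9 - 2/9*1²)*5)*(23/40 + (-10 + (6 + 5)*(-1))) = (3 + (4/9 - 2/9*1)*5)*(23*(1/40) + (-10 + 11*(-1))) = (3 + (4/9 - 2/9)*5)*(23/40 + (-10 - 11)) = (3 + (2/9)*5)*(23/40 - 21) = (3 + 10/9)*(-817/40) = (37/9)*(-817/40) = -30229/360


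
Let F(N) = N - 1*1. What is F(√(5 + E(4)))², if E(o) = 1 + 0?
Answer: (1 - √6)² ≈ 2.1010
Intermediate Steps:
E(o) = 1
F(N) = -1 + N (F(N) = N - 1 = -1 + N)
F(√(5 + E(4)))² = (-1 + √(5 + 1))² = (-1 + √6)²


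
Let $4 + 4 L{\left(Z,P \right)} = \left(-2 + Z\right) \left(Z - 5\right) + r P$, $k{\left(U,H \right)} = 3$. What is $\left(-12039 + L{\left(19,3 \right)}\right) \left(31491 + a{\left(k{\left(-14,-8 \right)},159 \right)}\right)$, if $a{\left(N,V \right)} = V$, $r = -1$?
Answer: $- \frac{758413125}{2} \approx -3.7921 \cdot 10^{8}$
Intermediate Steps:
$L{\left(Z,P \right)} = -1 - \frac{P}{4} + \frac{\left(-5 + Z\right) \left(-2 + Z\right)}{4}$ ($L{\left(Z,P \right)} = -1 + \frac{\left(-2 + Z\right) \left(Z - 5\right) - P}{4} = -1 + \frac{\left(-2 + Z\right) \left(-5 + Z\right) - P}{4} = -1 + \frac{\left(-5 + Z\right) \left(-2 + Z\right) - P}{4} = -1 + \frac{- P + \left(-5 + Z\right) \left(-2 + Z\right)}{4} = -1 - \left(\frac{P}{4} - \frac{\left(-5 + Z\right) \left(-2 + Z\right)}{4}\right) = -1 - \frac{P}{4} + \frac{\left(-5 + Z\right) \left(-2 + Z\right)}{4}$)
$\left(-12039 + L{\left(19,3 \right)}\right) \left(31491 + a{\left(k{\left(-14,-8 \right)},159 \right)}\right) = \left(-12039 + \left(\frac{3}{2} - \frac{133}{4} - \frac{3}{4} + \frac{19^{2}}{4}\right)\right) \left(31491 + 159\right) = \left(-12039 + \left(\frac{3}{2} - \frac{133}{4} - \frac{3}{4} + \frac{1}{4} \cdot 361\right)\right) 31650 = \left(-12039 + \left(\frac{3}{2} - \frac{133}{4} - \frac{3}{4} + \frac{361}{4}\right)\right) 31650 = \left(-12039 + \frac{231}{4}\right) 31650 = \left(- \frac{47925}{4}\right) 31650 = - \frac{758413125}{2}$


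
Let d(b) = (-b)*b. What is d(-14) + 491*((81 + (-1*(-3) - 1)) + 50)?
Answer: 65107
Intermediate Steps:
d(b) = -b²
d(-14) + 491*((81 + (-1*(-3) - 1)) + 50) = -1*(-14)² + 491*((81 + (-1*(-3) - 1)) + 50) = -1*196 + 491*((81 + (3 - 1)) + 50) = -196 + 491*((81 + 2) + 50) = -196 + 491*(83 + 50) = -196 + 491*133 = -196 + 65303 = 65107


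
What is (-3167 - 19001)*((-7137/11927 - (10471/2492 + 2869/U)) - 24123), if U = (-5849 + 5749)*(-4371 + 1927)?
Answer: 121415723769790778779/227002416550 ≈ 5.3487e+8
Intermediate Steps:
U = 244400 (U = -100*(-2444) = 244400)
(-3167 - 19001)*((-7137/11927 - (10471/2492 + 2869/U)) - 24123) = (-3167 - 19001)*((-7137/11927 - (10471/2492 + 2869/244400)) - 24123) = -22168*((-7137*1/11927 - (10471*(1/2492) + 2869*(1/244400))) - 24123) = -22168*((-7137/11927 - (10471/2492 + 2869/244400)) - 24123) = -22168*((-7137/11927 - 1*641565487/152261200) - 24123) = -22168*((-7137/11927 - 641565487/152261200) - 24123) = -22168*(-8738639747849/1816019332400 - 24123) = -22168*(-43816572995233049/1816019332400) = 121415723769790778779/227002416550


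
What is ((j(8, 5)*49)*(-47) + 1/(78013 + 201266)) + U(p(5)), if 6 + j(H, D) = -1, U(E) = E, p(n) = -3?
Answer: 4501418923/279279 ≈ 16118.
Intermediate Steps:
j(H, D) = -7 (j(H, D) = -6 - 1 = -7)
((j(8, 5)*49)*(-47) + 1/(78013 + 201266)) + U(p(5)) = (-7*49*(-47) + 1/(78013 + 201266)) - 3 = (-343*(-47) + 1/279279) - 3 = (16121 + 1/279279) - 3 = 4502256760/279279 - 3 = 4501418923/279279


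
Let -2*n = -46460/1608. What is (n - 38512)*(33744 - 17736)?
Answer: -41290012022/67 ≈ -6.1627e+8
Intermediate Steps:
n = 11615/804 (n = -(-23230)/1608 = -½*(-11615/402) = 11615/804 ≈ 14.447)
(n - 38512)*(33744 - 17736) = (11615/804 - 38512)*(33744 - 17736) = -30952033/804*16008 = -41290012022/67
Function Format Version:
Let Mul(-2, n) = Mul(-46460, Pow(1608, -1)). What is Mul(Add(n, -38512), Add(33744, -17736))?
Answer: Rational(-41290012022, 67) ≈ -6.1627e+8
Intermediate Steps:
n = Rational(11615, 804) (n = Mul(Rational(-1, 2), Mul(-46460, Pow(1608, -1))) = Mul(Rational(-1, 2), Mul(-46460, Rational(1, 1608))) = Mul(Rational(-1, 2), Rational(-11615, 402)) = Rational(11615, 804) ≈ 14.447)
Mul(Add(n, -38512), Add(33744, -17736)) = Mul(Add(Rational(11615, 804), -38512), Add(33744, -17736)) = Mul(Rational(-30952033, 804), 16008) = Rational(-41290012022, 67)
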